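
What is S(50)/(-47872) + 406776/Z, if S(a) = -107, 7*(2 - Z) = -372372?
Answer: 9739436429/1273347328 ≈ 7.6487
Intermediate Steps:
Z = 53198 (Z = 2 - ⅐*(-372372) = 2 + 53196 = 53198)
S(50)/(-47872) + 406776/Z = -107/(-47872) + 406776/53198 = -107*(-1/47872) + 406776*(1/53198) = 107/47872 + 203388/26599 = 9739436429/1273347328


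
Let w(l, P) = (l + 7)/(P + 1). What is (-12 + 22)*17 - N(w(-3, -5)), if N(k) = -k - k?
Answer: 168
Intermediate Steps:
w(l, P) = (7 + l)/(1 + P)
N(k) = -2*k
(-12 + 22)*17 - N(w(-3, -5)) = (-12 + 22)*17 - (-2)*(7 - 3)/(1 - 5) = 10*17 - (-2)*4/(-4) = 170 - (-2)*(-1/4*4) = 170 - (-2)*(-1) = 170 - 1*2 = 170 - 2 = 168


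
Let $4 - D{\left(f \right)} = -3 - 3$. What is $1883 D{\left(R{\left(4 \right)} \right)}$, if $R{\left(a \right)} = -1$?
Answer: $18830$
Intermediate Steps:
$D{\left(f \right)} = 10$ ($D{\left(f \right)} = 4 - \left(-3 - 3\right) = 4 - -6 = 4 + 6 = 10$)
$1883 D{\left(R{\left(4 \right)} \right)} = 1883 \cdot 10 = 18830$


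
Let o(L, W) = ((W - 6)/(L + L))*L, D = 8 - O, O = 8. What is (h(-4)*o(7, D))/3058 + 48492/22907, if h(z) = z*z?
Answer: 73594500/35024803 ≈ 2.1012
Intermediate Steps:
D = 0 (D = 8 - 1*8 = 8 - 8 = 0)
h(z) = z²
o(L, W) = -3 + W/2 (o(L, W) = ((-6 + W)/((2*L)))*L = ((-6 + W)*(1/(2*L)))*L = ((-6 + W)/(2*L))*L = -3 + W/2)
(h(-4)*o(7, D))/3058 + 48492/22907 = ((-4)²*(-3 + (½)*0))/3058 + 48492/22907 = (16*(-3 + 0))*(1/3058) + 48492*(1/22907) = (16*(-3))*(1/3058) + 48492/22907 = -48*1/3058 + 48492/22907 = -24/1529 + 48492/22907 = 73594500/35024803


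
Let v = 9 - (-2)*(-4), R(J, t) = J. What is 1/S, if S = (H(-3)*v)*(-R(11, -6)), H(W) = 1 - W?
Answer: -1/44 ≈ -0.022727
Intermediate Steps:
v = 1 (v = 9 - 1*8 = 9 - 8 = 1)
S = -44 (S = ((1 - 1*(-3))*1)*(-1*11) = ((1 + 3)*1)*(-11) = (4*1)*(-11) = 4*(-11) = -44)
1/S = 1/(-44) = -1/44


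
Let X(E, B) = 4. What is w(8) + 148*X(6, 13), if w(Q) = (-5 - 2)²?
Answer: 641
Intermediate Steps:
w(Q) = 49 (w(Q) = (-7)² = 49)
w(8) + 148*X(6, 13) = 49 + 148*4 = 49 + 592 = 641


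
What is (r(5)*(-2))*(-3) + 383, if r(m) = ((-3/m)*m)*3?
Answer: 329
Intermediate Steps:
r(m) = -9 (r(m) = -3*3 = -9)
(r(5)*(-2))*(-3) + 383 = -9*(-2)*(-3) + 383 = 18*(-3) + 383 = -54 + 383 = 329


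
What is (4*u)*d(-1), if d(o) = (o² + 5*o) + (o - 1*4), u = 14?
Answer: -504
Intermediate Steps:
d(o) = -4 + o² + 6*o (d(o) = (o² + 5*o) + (o - 4) = (o² + 5*o) + (-4 + o) = -4 + o² + 6*o)
(4*u)*d(-1) = (4*14)*(-4 + (-1)² + 6*(-1)) = 56*(-4 + 1 - 6) = 56*(-9) = -504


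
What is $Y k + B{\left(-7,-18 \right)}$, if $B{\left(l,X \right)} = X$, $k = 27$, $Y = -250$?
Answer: $-6768$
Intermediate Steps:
$Y k + B{\left(-7,-18 \right)} = \left(-250\right) 27 - 18 = -6750 - 18 = -6768$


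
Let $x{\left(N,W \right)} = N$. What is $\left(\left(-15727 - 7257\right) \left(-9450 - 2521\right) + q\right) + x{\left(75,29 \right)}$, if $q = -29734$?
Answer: $275111805$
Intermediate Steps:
$\left(\left(-15727 - 7257\right) \left(-9450 - 2521\right) + q\right) + x{\left(75,29 \right)} = \left(\left(-15727 - 7257\right) \left(-9450 - 2521\right) - 29734\right) + 75 = \left(\left(-22984\right) \left(-11971\right) - 29734\right) + 75 = \left(275141464 - 29734\right) + 75 = 275111730 + 75 = 275111805$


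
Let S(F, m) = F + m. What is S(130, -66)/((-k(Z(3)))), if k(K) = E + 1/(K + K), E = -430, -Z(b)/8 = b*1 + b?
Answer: 6144/41281 ≈ 0.14883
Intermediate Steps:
Z(b) = -16*b (Z(b) = -8*(b*1 + b) = -8*(b + b) = -16*b)
k(K) = -430 + 1/(2*K) (k(K) = -430 + 1/(K + K) = -430 + 1/(2*K))
S(130, -66)/((-k(Z(3)))) = (130 - 66)/((-(-430 + 1/(2*((-16*3)))))) = 64/((-(-430 + (½)/(-48)))) = 64/((-(-430 + (½)*(-1/48)))) = 64/((-(-430 - 1/96))) = 64/((-1*(-41281/96))) = 64/(41281/96) = 64*(96/41281) = 6144/41281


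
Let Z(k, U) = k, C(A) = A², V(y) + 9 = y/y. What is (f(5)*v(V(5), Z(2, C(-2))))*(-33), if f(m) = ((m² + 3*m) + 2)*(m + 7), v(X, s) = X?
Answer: 133056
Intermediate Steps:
V(y) = -8 (V(y) = -9 + y/y = -9 + 1 = -8)
f(m) = (7 + m)*(2 + m² + 3*m) (f(m) = (2 + m² + 3*m)*(7 + m) = (7 + m)*(2 + m² + 3*m))
(f(5)*v(V(5), Z(2, C(-2))))*(-33) = ((14 + 5³ + 10*5² + 23*5)*(-8))*(-33) = ((14 + 125 + 10*25 + 115)*(-8))*(-33) = ((14 + 125 + 250 + 115)*(-8))*(-33) = (504*(-8))*(-33) = -4032*(-33) = 133056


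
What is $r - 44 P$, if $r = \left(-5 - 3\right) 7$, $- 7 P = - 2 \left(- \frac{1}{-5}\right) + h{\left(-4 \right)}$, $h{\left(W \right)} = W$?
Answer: $- \frac{2928}{35} \approx -83.657$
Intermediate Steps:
$P = \frac{22}{35}$ ($P = - \frac{- 2 \left(- \frac{1}{-5}\right) - 4}{7} = - \frac{- 2 \left(\left(-1\right) \left(- \frac{1}{5}\right)\right) - 4}{7} = - \frac{\left(-2\right) \frac{1}{5} - 4}{7} = - \frac{- \frac{2}{5} - 4}{7} = \left(- \frac{1}{7}\right) \left(- \frac{22}{5}\right) = \frac{22}{35} \approx 0.62857$)
$r = -56$ ($r = \left(-8\right) 7 = -56$)
$r - 44 P = -56 - \frac{968}{35} = - \frac{2928}{35}$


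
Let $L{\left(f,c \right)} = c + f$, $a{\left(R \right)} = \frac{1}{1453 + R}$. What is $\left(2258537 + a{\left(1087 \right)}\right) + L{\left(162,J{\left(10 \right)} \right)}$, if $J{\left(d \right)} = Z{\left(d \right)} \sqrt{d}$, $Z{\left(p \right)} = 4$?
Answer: $\frac{5737095461}{2540} + 4 \sqrt{10} \approx 2.2587 \cdot 10^{6}$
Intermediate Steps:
$J{\left(d \right)} = 4 \sqrt{d}$
$\left(2258537 + a{\left(1087 \right)}\right) + L{\left(162,J{\left(10 \right)} \right)} = \left(2258537 + \frac{1}{1453 + 1087}\right) + \left(4 \sqrt{10} + 162\right) = \left(2258537 + \frac{1}{2540}\right) + \left(162 + 4 \sqrt{10}\right) = \frac{5736683981}{2540} + \left(162 + 4 \sqrt{10}\right) = \frac{5737095461}{2540} + 4 \sqrt{10}$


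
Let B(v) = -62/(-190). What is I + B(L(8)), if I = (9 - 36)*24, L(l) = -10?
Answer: -61529/95 ≈ -647.67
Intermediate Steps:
I = -648 (I = -27*24 = -648)
B(v) = 31/95 (B(v) = -62*(-1/190) = 31/95)
I + B(L(8)) = -648 + 31/95 = -61529/95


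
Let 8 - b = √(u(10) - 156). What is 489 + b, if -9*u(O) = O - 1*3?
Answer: 497 - I*√1411/3 ≈ 497.0 - 12.521*I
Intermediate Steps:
u(O) = ⅓ - O/9 (u(O) = -(O - 1*3)/9 = -(O - 3)/9 = -(-3 + O)/9 = ⅓ - O/9)
b = 8 - I*√1411/3 (b = 8 - √((⅓ - ⅑*10) - 156) = 8 - √((⅓ - 10/9) - 156) = 8 - √(-7/9 - 156) = 8 - √(-1411/9) = 8 - I*√1411/3 ≈ 8.0 - 12.521*I)
489 + b = 489 + (8 - I*√1411/3) = 497 - I*√1411/3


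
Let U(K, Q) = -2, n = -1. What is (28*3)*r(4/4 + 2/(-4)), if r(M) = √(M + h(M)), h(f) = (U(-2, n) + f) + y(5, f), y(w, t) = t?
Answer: 42*I*√2 ≈ 59.397*I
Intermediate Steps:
h(f) = -2 + 2*f (h(f) = (-2 + f) + f = -2 + 2*f)
r(M) = √(-2 + 3*M) (r(M) = √(M + (-2 + 2*M)) = √(-2 + 3*M))
(28*3)*r(4/4 + 2/(-4)) = (28*3)*√(-2 + 3*(4/4 + 2/(-4))) = 84*√(-2 + 3*(4*(¼) + 2*(-¼))) = 84*√(-2 + 3*(1 - ½)) = 84*√(-2 + 3*(½)) = 84*√(-2 + 3/2) = 84*√(-½) = 84*(I*√2/2) = 42*I*√2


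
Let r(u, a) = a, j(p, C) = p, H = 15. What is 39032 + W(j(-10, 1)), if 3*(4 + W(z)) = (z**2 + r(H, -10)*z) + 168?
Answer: 117452/3 ≈ 39151.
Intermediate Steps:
W(z) = 52 - 10*z/3 + z**2/3 (W(z) = -4 + ((z**2 - 10*z) + 168)/3 = -4 + (168 + z**2 - 10*z)/3 = -4 + (56 - 10*z/3 + z**2/3) = 52 - 10*z/3 + z**2/3)
39032 + W(j(-10, 1)) = 39032 + (52 - 10/3*(-10) + (1/3)*(-10)**2) = 39032 + (52 + 100/3 + (1/3)*100) = 39032 + (52 + 100/3 + 100/3) = 39032 + 356/3 = 117452/3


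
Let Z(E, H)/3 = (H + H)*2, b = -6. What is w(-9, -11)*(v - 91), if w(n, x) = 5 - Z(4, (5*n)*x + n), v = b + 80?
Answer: 99059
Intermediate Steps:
Z(E, H) = 12*H (Z(E, H) = 3*((H + H)*2) = 3*((2*H)*2) = 3*(4*H) = 12*H)
v = 74 (v = -6 + 80 = 74)
w(n, x) = 5 - 12*n - 60*n*x (w(n, x) = 5 - 12*((5*n)*x + n) = 5 - 12*(5*n*x + n) = 5 - 12*(n + 5*n*x) = 5 - (12*n + 60*n*x) = 5 + (-12*n - 60*n*x) = 5 - 12*n - 60*n*x)
w(-9, -11)*(v - 91) = (5 - 12*(-9)*(1 + 5*(-11)))*(74 - 91) = (5 - 12*(-9)*(1 - 55))*(-17) = (5 - 12*(-9)*(-54))*(-17) = (5 - 5832)*(-17) = -5827*(-17) = 99059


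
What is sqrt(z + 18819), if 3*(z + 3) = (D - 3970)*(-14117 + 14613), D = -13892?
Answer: 4*I*sqrt(183398) ≈ 1713.0*I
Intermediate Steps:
z = -2953187 (z = -3 + ((-13892 - 3970)*(-14117 + 14613))/3 = -3 + (-17862*496)/3 = -3 + (1/3)*(-8859552) = -3 - 2953184 = -2953187)
sqrt(z + 18819) = sqrt(-2953187 + 18819) = sqrt(-2934368) = 4*I*sqrt(183398)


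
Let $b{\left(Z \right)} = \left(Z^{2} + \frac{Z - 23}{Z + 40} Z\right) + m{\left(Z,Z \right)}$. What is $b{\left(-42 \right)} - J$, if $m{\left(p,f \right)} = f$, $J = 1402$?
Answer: $-1045$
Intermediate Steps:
$b{\left(Z \right)} = Z + Z^{2} + \frac{Z \left(-23 + Z\right)}{40 + Z}$ ($b{\left(Z \right)} = \left(Z^{2} + \frac{Z - 23}{Z + 40} Z\right) + Z = \left(Z^{2} + \frac{-23 + Z}{40 + Z} Z\right) + Z = \left(Z^{2} + \frac{Z \left(-23 + Z\right)}{40 + Z}\right) + Z = Z + Z^{2} + \frac{Z \left(-23 + Z\right)}{40 + Z}$)
$b{\left(-42 \right)} - J = - \frac{42 \left(17 + \left(-42\right)^{2} + 42 \left(-42\right)\right)}{40 - 42} - 1402 = - \frac{42 \left(17 + 1764 - 1764\right)}{-2} - 1402 = \left(-42\right) \left(- \frac{1}{2}\right) 17 - 1402 = 357 - 1402 = -1045$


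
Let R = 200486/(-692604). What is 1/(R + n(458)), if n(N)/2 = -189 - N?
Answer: -31482/40746821 ≈ -0.00077262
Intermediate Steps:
n(N) = -378 - 2*N (n(N) = 2*(-189 - N) = -378 - 2*N)
R = -9113/31482 (R = 200486*(-1/692604) = -9113/31482 ≈ -0.28947)
1/(R + n(458)) = 1/(-9113/31482 + (-378 - 2*458)) = 1/(-9113/31482 + (-378 - 916)) = 1/(-9113/31482 - 1294) = 1/(-40746821/31482) = -31482/40746821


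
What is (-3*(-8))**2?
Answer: 576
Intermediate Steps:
(-3*(-8))**2 = 24**2 = 576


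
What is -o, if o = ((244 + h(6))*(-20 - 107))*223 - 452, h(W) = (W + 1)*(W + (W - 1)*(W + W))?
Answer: 19995078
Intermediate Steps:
h(W) = (1 + W)*(W + 2*W*(-1 + W)) (h(W) = (1 + W)*(W + (-1 + W)*(2*W)) = (1 + W)*(W + 2*W*(-1 + W)))
o = -19995078 (o = ((244 + 6*(-1 + 6 + 2*6**2))*(-20 - 107))*223 - 452 = ((244 + 6*(-1 + 6 + 2*36))*(-127))*223 - 452 = ((244 + 6*(-1 + 6 + 72))*(-127))*223 - 452 = ((244 + 6*77)*(-127))*223 - 452 = ((244 + 462)*(-127))*223 - 452 = (706*(-127))*223 - 452 = -89662*223 - 452 = -19994626 - 452 = -19995078)
-o = -1*(-19995078) = 19995078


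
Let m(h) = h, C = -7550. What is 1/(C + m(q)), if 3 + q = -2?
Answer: -1/7555 ≈ -0.00013236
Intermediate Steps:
q = -5 (q = -3 - 2 = -5)
1/(C + m(q)) = 1/(-7550 - 5) = 1/(-7555) = -1/7555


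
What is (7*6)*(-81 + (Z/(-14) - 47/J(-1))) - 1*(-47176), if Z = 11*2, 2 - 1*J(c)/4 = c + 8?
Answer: 438067/10 ≈ 43807.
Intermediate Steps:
J(c) = -24 - 4*c (J(c) = 8 - 4*(c + 8) = 8 - 4*(8 + c) = 8 + (-32 - 4*c) = -24 - 4*c)
Z = 22
(7*6)*(-81 + (Z/(-14) - 47/J(-1))) - 1*(-47176) = (7*6)*(-81 + (22/(-14) - 47/(-24 - 4*(-1)))) - 1*(-47176) = 42*(-81 + (22*(-1/14) - 47/(-24 + 4))) + 47176 = 42*(-81 + (-11/7 - 47/(-20))) + 47176 = 42*(-81 + (-11/7 - 47*(-1/20))) + 47176 = 42*(-81 + (-11/7 + 47/20)) + 47176 = 42*(-81 + 109/140) + 47176 = 42*(-11231/140) + 47176 = -33693/10 + 47176 = 438067/10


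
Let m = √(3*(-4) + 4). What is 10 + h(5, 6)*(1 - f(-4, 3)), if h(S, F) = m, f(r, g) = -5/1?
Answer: 10 + 12*I*√2 ≈ 10.0 + 16.971*I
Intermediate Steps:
f(r, g) = -5 (f(r, g) = -5*1 = -5)
m = 2*I*√2 (m = √(-12 + 4) = √(-8) = 2*I*√2 ≈ 2.8284*I)
h(S, F) = 2*I*√2
10 + h(5, 6)*(1 - f(-4, 3)) = 10 + (2*I*√2)*(1 - 1*(-5)) = 10 + (2*I*√2)*(1 + 5) = 10 + (2*I*√2)*6 = 10 + 12*I*√2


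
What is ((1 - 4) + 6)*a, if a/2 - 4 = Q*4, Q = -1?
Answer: 0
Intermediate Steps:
a = 0 (a = 8 + 2*(-1*4) = 8 + 2*(-4) = 8 - 8 = 0)
((1 - 4) + 6)*a = ((1 - 4) + 6)*0 = (-3 + 6)*0 = 3*0 = 0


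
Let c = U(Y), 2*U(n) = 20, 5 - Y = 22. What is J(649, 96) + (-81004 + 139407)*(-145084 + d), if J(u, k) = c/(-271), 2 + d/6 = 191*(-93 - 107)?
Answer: -5924062517058/271 ≈ -2.1860e+10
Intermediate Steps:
Y = -17 (Y = 5 - 1*22 = 5 - 22 = -17)
U(n) = 10 (U(n) = (1/2)*20 = 10)
d = -229212 (d = -12 + 6*(191*(-93 - 107)) = -12 + 6*(191*(-200)) = -12 + 6*(-38200) = -12 - 229200 = -229212)
c = 10
J(u, k) = -10/271 (J(u, k) = 10/(-271) = 10*(-1/271) = -10/271)
J(649, 96) + (-81004 + 139407)*(-145084 + d) = -10/271 + (-81004 + 139407)*(-145084 - 229212) = -10/271 + 58403*(-374296) = -10/271 - 21860009288 = -5924062517058/271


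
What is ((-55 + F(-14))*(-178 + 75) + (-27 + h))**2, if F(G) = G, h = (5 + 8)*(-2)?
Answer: 49758916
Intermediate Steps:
h = -26 (h = 13*(-2) = -26)
((-55 + F(-14))*(-178 + 75) + (-27 + h))**2 = ((-55 - 14)*(-178 + 75) + (-27 - 26))**2 = (-69*(-103) - 53)**2 = (7107 - 53)**2 = 7054**2 = 49758916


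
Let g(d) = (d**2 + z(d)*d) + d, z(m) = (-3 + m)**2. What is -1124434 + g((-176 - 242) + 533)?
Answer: 331466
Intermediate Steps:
g(d) = d + d**2 + d*(-3 + d)**2 (g(d) = (d**2 + (-3 + d)**2*d) + d = (d**2 + d*(-3 + d)**2) + d = d + d**2 + d*(-3 + d)**2)
-1124434 + g((-176 - 242) + 533) = -1124434 + ((-176 - 242) + 533)*(1 + ((-176 - 242) + 533) + (-3 + ((-176 - 242) + 533))**2) = -1124434 + (-418 + 533)*(1 + (-418 + 533) + (-3 + (-418 + 533))**2) = -1124434 + 115*(1 + 115 + (-3 + 115)**2) = -1124434 + 115*(1 + 115 + 112**2) = -1124434 + 115*(1 + 115 + 12544) = -1124434 + 115*12660 = -1124434 + 1455900 = 331466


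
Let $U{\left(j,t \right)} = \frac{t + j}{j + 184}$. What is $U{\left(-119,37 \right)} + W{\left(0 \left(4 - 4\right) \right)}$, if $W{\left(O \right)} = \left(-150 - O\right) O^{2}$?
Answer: $- \frac{82}{65} \approx -1.2615$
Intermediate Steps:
$U{\left(j,t \right)} = \frac{j + t}{184 + j}$
$W{\left(O \right)} = O^{2} \left(-150 - O\right)$
$U{\left(-119,37 \right)} + W{\left(0 \left(4 - 4\right) \right)} = \frac{-119 + 37}{184 - 119} + \left(0 \left(4 - 4\right)\right)^{2} \left(-150 - 0 \left(4 - 4\right)\right) = \frac{1}{65} \left(-82\right) + \left(0 \cdot 0\right)^{2} \left(-150 - 0 \cdot 0\right) = \frac{1}{65} \left(-82\right) + 0^{2} \left(-150 - 0\right) = - \frac{82}{65} + 0 \left(-150 + 0\right) = - \frac{82}{65} + 0 \left(-150\right) = - \frac{82}{65} + 0 = - \frac{82}{65}$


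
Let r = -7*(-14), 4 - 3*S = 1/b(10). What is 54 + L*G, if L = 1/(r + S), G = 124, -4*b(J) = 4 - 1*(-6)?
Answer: 20607/373 ≈ 55.247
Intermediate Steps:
b(J) = -5/2 (b(J) = -(4 - 1*(-6))/4 = -(4 + 6)/4 = -¼*10 = -5/2)
S = 22/15 (S = 4/3 - 1/(3*(-5/2)) = 4/3 - ⅓*(-⅖) = 4/3 + 2/15 = 22/15 ≈ 1.4667)
r = 98
L = 15/1492 (L = 1/(98 + 22/15) = 1/(1492/15) = 15/1492 ≈ 0.010054)
54 + L*G = 54 + (15/1492)*124 = 54 + 465/373 = 20607/373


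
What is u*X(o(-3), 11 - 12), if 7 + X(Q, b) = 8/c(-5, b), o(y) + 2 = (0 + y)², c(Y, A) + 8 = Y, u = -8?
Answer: 792/13 ≈ 60.923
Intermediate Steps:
c(Y, A) = -8 + Y
o(y) = -2 + y² (o(y) = -2 + (0 + y)² = -2 + y²)
X(Q, b) = -99/13 (X(Q, b) = -7 + 8/(-8 - 5) = -7 + 8/(-13) = -7 + 8*(-1/13) = -7 - 8/13 = -99/13)
u*X(o(-3), 11 - 12) = -8*(-99/13) = 792/13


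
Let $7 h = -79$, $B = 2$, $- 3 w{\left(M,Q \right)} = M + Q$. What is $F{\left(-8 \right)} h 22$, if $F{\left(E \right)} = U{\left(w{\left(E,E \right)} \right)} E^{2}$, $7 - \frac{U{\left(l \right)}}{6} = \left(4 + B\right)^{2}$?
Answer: $\frac{19354368}{7} \approx 2.7649 \cdot 10^{6}$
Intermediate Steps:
$w{\left(M,Q \right)} = - \frac{M}{3} - \frac{Q}{3}$ ($w{\left(M,Q \right)} = - \frac{M + Q}{3} = - \frac{M}{3} - \frac{Q}{3}$)
$h = - \frac{79}{7}$ ($h = \frac{1}{7} \left(-79\right) = - \frac{79}{7} \approx -11.286$)
$U{\left(l \right)} = -174$ ($U{\left(l \right)} = 42 - 6 \left(4 + 2\right)^{2} = 42 - 6 \cdot 6^{2} = 42 - 216 = -174$)
$F{\left(E \right)} = - 174 E^{2}$
$F{\left(-8 \right)} h 22 = - 174 \left(-8\right)^{2} \left(- \frac{79}{7}\right) 22 = \left(-174\right) 64 \left(- \frac{79}{7}\right) 22 = \left(-11136\right) \left(- \frac{79}{7}\right) 22 = \frac{879744}{7} \cdot 22 = \frac{19354368}{7}$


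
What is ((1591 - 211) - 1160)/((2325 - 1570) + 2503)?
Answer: 110/1629 ≈ 0.067526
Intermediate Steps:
((1591 - 211) - 1160)/((2325 - 1570) + 2503) = (1380 - 1160)/(755 + 2503) = 220/3258 = 220*(1/3258) = 110/1629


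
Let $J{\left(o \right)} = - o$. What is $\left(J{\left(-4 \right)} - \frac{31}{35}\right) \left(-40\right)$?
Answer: $- \frac{872}{7} \approx -124.57$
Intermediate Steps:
$\left(J{\left(-4 \right)} - \frac{31}{35}\right) \left(-40\right) = \left(\left(-1\right) \left(-4\right) - \frac{31}{35}\right) \left(-40\right) = \left(4 - \frac{31}{35}\right) \left(-40\right) = \frac{109}{35} \left(-40\right) = - \frac{872}{7}$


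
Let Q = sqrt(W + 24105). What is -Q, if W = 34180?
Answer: -sqrt(58285) ≈ -241.42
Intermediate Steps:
Q = sqrt(58285) (Q = sqrt(34180 + 24105) = sqrt(58285) ≈ 241.42)
-Q = -sqrt(58285)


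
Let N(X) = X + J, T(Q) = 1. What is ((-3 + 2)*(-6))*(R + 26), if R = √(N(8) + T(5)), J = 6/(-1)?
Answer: 156 + 6*√3 ≈ 166.39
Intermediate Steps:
J = -6 (J = 6*(-1) = -6)
N(X) = -6 + X (N(X) = X - 6 = -6 + X)
R = √3 (R = √((-6 + 8) + 1) = √(2 + 1) = √3 ≈ 1.7320)
((-3 + 2)*(-6))*(R + 26) = ((-3 + 2)*(-6))*(√3 + 26) = (-1*(-6))*(26 + √3) = 6*(26 + √3) = 156 + 6*√3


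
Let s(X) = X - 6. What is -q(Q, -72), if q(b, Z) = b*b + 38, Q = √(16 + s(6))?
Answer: -54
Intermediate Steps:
s(X) = -6 + X
Q = 4 (Q = √(16 + (-6 + 6)) = √(16 + 0) = √16 = 4)
q(b, Z) = 38 + b² (q(b, Z) = b² + 38 = 38 + b²)
-q(Q, -72) = -(38 + 4²) = -(38 + 16) = -1*54 = -54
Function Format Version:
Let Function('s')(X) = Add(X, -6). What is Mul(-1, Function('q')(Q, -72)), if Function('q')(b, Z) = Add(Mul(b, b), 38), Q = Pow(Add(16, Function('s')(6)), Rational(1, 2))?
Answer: -54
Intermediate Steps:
Function('s')(X) = Add(-6, X)
Q = 4 (Q = Pow(Add(16, Add(-6, 6)), Rational(1, 2)) = Pow(Add(16, 0), Rational(1, 2)) = Pow(16, Rational(1, 2)) = 4)
Function('q')(b, Z) = Add(38, Pow(b, 2)) (Function('q')(b, Z) = Add(Pow(b, 2), 38) = Add(38, Pow(b, 2)))
Mul(-1, Function('q')(Q, -72)) = Mul(-1, Add(38, Pow(4, 2))) = Mul(-1, Add(38, 16)) = Mul(-1, 54) = -54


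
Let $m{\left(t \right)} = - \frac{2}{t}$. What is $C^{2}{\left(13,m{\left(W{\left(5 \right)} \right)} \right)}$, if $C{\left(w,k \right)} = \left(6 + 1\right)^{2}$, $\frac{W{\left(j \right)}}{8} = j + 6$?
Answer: $2401$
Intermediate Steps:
$W{\left(j \right)} = 48 + 8 j$ ($W{\left(j \right)} = 8 \left(j + 6\right) = 8 \left(6 + j\right) = 48 + 8 j$)
$C{\left(w,k \right)} = 49$ ($C{\left(w,k \right)} = 7^{2} = 49$)
$C^{2}{\left(13,m{\left(W{\left(5 \right)} \right)} \right)} = 49^{2} = 2401$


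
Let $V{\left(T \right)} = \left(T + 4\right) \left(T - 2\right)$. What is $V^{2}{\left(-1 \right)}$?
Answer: $81$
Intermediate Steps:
$V{\left(T \right)} = \left(-2 + T\right) \left(4 + T\right)$ ($V{\left(T \right)} = \left(4 + T\right) \left(-2 + T\right) = \left(-2 + T\right) \left(4 + T\right)$)
$V^{2}{\left(-1 \right)} = \left(-8 + \left(-1\right)^{2} + 2 \left(-1\right)\right)^{2} = \left(-8 + 1 - 2\right)^{2} = \left(-9\right)^{2} = 81$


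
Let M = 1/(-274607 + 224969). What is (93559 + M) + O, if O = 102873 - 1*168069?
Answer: 1407882593/49638 ≈ 28363.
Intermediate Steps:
M = -1/49638 (M = 1/(-49638) = -1/49638 ≈ -2.0146e-5)
O = -65196 (O = 102873 - 168069 = -65196)
(93559 + M) + O = (93559 - 1/49638) - 65196 = 4644081641/49638 - 65196 = 1407882593/49638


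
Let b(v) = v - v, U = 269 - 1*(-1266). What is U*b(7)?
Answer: 0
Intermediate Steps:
U = 1535 (U = 269 + 1266 = 1535)
b(v) = 0
U*b(7) = 1535*0 = 0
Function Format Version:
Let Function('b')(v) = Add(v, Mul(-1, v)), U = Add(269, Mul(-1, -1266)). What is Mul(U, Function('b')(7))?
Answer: 0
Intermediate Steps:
U = 1535 (U = Add(269, 1266) = 1535)
Function('b')(v) = 0
Mul(U, Function('b')(7)) = Mul(1535, 0) = 0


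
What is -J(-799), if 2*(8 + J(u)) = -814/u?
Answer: 5985/799 ≈ 7.4906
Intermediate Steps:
J(u) = -8 - 407/u (J(u) = -8 + (-814/u)/2 = -8 - 407/u)
-J(-799) = -(-8 - 407/(-799)) = -(-8 - 407*(-1/799)) = -(-8 + 407/799) = -1*(-5985/799) = 5985/799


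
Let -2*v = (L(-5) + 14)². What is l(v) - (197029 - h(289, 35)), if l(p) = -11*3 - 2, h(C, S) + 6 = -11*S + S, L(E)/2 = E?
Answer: -197420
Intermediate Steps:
L(E) = 2*E
h(C, S) = -6 - 10*S (h(C, S) = -6 + (-11*S + S) = -6 - 10*S)
v = -8 (v = -(2*(-5) + 14)²/2 = -(-10 + 14)²/2 = -½*4² = -½*16 = -8)
l(p) = -35 (l(p) = -33 - 2 = -35)
l(v) - (197029 - h(289, 35)) = -35 - (197029 - (-6 - 10*35)) = -35 - (197029 - (-6 - 350)) = -35 - (197029 - 1*(-356)) = -35 - (197029 + 356) = -35 - 1*197385 = -35 - 197385 = -197420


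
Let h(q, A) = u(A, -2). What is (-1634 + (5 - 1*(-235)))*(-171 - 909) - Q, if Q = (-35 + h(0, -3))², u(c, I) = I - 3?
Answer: 1503920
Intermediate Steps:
u(c, I) = -3 + I
h(q, A) = -5 (h(q, A) = -3 - 2 = -5)
Q = 1600 (Q = (-35 - 5)² = (-40)² = 1600)
(-1634 + (5 - 1*(-235)))*(-171 - 909) - Q = (-1634 + (5 - 1*(-235)))*(-171 - 909) - 1*1600 = (-1634 + (5 + 235))*(-1080) - 1600 = (-1634 + 240)*(-1080) - 1600 = -1394*(-1080) - 1600 = 1505520 - 1600 = 1503920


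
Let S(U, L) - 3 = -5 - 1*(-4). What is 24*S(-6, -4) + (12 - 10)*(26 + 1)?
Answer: 102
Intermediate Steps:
S(U, L) = 2 (S(U, L) = 3 + (-5 - 1*(-4)) = 3 + (-5 + 4) = 3 - 1 = 2)
24*S(-6, -4) + (12 - 10)*(26 + 1) = 24*2 + (12 - 10)*(26 + 1) = 48 + 2*27 = 48 + 54 = 102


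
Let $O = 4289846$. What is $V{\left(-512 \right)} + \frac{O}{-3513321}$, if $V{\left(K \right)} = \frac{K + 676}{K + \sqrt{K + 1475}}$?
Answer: $- \frac{1415432805854}{917612692101} - \frac{492 \sqrt{107}}{261181} \approx -1.562$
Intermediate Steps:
$V{\left(K \right)} = \frac{676 + K}{K + \sqrt{1475 + K}}$
$V{\left(-512 \right)} + \frac{O}{-3513321} = \frac{676 - 512}{-512 + \sqrt{1475 - 512}} + \frac{4289846}{-3513321} = \frac{1}{-512 + \sqrt{963}} \cdot 164 + 4289846 \left(- \frac{1}{3513321}\right) = \frac{1}{-512 + 3 \sqrt{107}} \cdot 164 - \frac{4289846}{3513321} = \frac{164}{-512 + 3 \sqrt{107}} - \frac{4289846}{3513321} = - \frac{4289846}{3513321} + \frac{164}{-512 + 3 \sqrt{107}}$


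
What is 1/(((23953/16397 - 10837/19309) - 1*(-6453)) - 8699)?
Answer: -316609673/710820511370 ≈ -0.00044541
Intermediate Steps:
1/(((23953/16397 - 10837/19309) - 1*(-6453)) - 8699) = 1/(((23953*(1/16397) - 10837*1/19309) + 6453) - 8699) = 1/(((23953/16397 - 10837/19309) + 6453) - 8699) = 1/((284814188/316609673 + 6453) - 8699) = 1/(2043367034057/316609673 - 8699) = 1/(-710820511370/316609673) = -316609673/710820511370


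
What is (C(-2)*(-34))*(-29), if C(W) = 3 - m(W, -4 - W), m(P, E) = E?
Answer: 4930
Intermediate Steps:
C(W) = 7 + W (C(W) = 3 - (-4 - W) = 3 + (4 + W) = 7 + W)
(C(-2)*(-34))*(-29) = ((7 - 2)*(-34))*(-29) = (5*(-34))*(-29) = -170*(-29) = 4930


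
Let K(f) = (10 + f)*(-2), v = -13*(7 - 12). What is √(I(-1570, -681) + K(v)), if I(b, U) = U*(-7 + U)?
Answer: 3*√52042 ≈ 684.38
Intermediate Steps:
v = 65 (v = -13*(-5) = 65)
K(f) = -20 - 2*f
√(I(-1570, -681) + K(v)) = √(-681*(-7 - 681) + (-20 - 2*65)) = √(-681*(-688) + (-20 - 130)) = √(468528 - 150) = √468378 = 3*√52042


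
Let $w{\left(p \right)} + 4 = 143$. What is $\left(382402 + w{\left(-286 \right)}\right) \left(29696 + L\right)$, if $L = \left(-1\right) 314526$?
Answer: $-108959153030$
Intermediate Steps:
$w{\left(p \right)} = 139$ ($w{\left(p \right)} = -4 + 143 = 139$)
$L = -314526$
$\left(382402 + w{\left(-286 \right)}\right) \left(29696 + L\right) = \left(382402 + 139\right) \left(29696 - 314526\right) = 382541 \left(-284830\right) = -108959153030$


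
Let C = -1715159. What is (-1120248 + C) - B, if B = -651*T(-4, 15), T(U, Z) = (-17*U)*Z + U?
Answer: -2173991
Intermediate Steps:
T(U, Z) = U - 17*U*Z (T(U, Z) = -17*U*Z + U = U - 17*U*Z)
B = -661416 (B = -(-2604)*(1 - 17*15) = -(-2604)*(1 - 255) = -(-2604)*(-254) = -651*1016 = -661416)
(-1120248 + C) - B = (-1120248 - 1715159) - 1*(-661416) = -2835407 + 661416 = -2173991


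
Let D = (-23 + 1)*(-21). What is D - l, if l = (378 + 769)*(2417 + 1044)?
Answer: -3969305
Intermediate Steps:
D = 462 (D = -22*(-21) = 462)
l = 3969767 (l = 1147*3461 = 3969767)
D - l = 462 - 1*3969767 = 462 - 3969767 = -3969305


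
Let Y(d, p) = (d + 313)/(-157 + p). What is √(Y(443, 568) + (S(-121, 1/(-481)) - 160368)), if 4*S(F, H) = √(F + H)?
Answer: √(-2785505434035792 + 9027889*I*√27995162)/131794 ≈ 0.0034336 + 400.46*I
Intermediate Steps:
S(F, H) = √(F + H)/4
Y(d, p) = (313 + d)/(-157 + p)
√(Y(443, 568) + (S(-121, 1/(-481)) - 160368)) = √((313 + 443)/(-157 + 568) + (√(-121 + 1/(-481))/4 - 160368)) = √(756/411 + (√(-121 - 1/481)/4 - 160368)) = √((1/411)*756 + (√(-58202/481)/4 - 160368)) = √(252/137 + ((I*√27995162/481)/4 - 160368)) = √(252/137 + (I*√27995162/1924 - 160368)) = √(252/137 + (-160368 + I*√27995162/1924)) = √(-21970164/137 + I*√27995162/1924)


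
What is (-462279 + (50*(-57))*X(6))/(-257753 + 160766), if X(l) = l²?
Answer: 188293/32329 ≈ 5.8243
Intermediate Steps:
(-462279 + (50*(-57))*X(6))/(-257753 + 160766) = (-462279 + (50*(-57))*6²)/(-257753 + 160766) = (-462279 - 2850*36)/(-96987) = (-462279 - 102600)*(-1/96987) = -564879*(-1/96987) = 188293/32329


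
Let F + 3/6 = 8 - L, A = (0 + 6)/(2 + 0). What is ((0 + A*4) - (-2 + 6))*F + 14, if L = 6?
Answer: 26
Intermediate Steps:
A = 3 (A = 6/2 = 6*(½) = 3)
F = 3/2 (F = -½ + (8 - 1*6) = -½ + (8 - 6) = -½ + 2 = 3/2 ≈ 1.5000)
((0 + A*4) - (-2 + 6))*F + 14 = ((0 + 3*4) - (-2 + 6))*(3/2) + 14 = ((0 + 12) - 4)*(3/2) + 14 = (12 - 1*4)*(3/2) + 14 = (12 - 4)*(3/2) + 14 = 8*(3/2) + 14 = 12 + 14 = 26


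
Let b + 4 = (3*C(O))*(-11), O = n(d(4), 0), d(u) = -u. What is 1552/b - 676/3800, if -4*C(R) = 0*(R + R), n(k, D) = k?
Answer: -368769/950 ≈ -388.18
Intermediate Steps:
O = -4 (O = -1*4 = -4)
C(R) = 0 (C(R) = -0*(R + R) = -0*2*R = -¼*0 = 0)
b = -4 (b = -4 + (3*0)*(-11) = -4 + 0*(-11) = -4 + 0 = -4)
1552/b - 676/3800 = 1552/(-4) - 676/3800 = 1552*(-¼) - 676*1/3800 = -388 - 169/950 = -368769/950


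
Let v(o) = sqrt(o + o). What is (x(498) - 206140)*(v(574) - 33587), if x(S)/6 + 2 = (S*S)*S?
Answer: -24882250492600 + 1481659600*sqrt(287) ≈ -2.4857e+13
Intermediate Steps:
v(o) = sqrt(2)*sqrt(o) (v(o) = sqrt(2*o) = sqrt(2)*sqrt(o))
x(S) = -12 + 6*S**3 (x(S) = -12 + 6*((S*S)*S) = -12 + 6*(S**2*S) = -12 + 6*S**3)
(x(498) - 206140)*(v(574) - 33587) = ((-12 + 6*498**3) - 206140)*(sqrt(2)*sqrt(574) - 33587) = ((-12 + 6*123505992) - 206140)*(2*sqrt(287) - 33587) = ((-12 + 741035952) - 206140)*(-33587 + 2*sqrt(287)) = (741035940 - 206140)*(-33587 + 2*sqrt(287)) = 740829800*(-33587 + 2*sqrt(287)) = -24882250492600 + 1481659600*sqrt(287)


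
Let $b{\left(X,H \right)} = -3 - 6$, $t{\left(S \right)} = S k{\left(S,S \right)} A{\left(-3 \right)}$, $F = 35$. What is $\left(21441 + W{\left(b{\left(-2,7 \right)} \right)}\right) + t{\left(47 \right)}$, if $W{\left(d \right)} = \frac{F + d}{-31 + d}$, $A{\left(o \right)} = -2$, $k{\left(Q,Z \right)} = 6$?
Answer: $\frac{417527}{20} \approx 20876.0$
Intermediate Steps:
$t{\left(S \right)} = - 12 S$ ($t{\left(S \right)} = S 6 \left(-2\right) = 6 S \left(-2\right) = - 12 S$)
$b{\left(X,H \right)} = -9$
$W{\left(d \right)} = \frac{35 + d}{-31 + d}$
$\left(21441 + W{\left(b{\left(-2,7 \right)} \right)}\right) + t{\left(47 \right)} = \left(21441 + \frac{35 - 9}{-31 - 9}\right) - 564 = \left(21441 + \frac{1}{-40} \cdot 26\right) - 564 = \left(21441 - \frac{13}{20}\right) - 564 = \frac{428807}{20} - 564 = \frac{417527}{20}$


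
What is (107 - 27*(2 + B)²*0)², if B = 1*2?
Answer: 11449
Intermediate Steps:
B = 2
(107 - 27*(2 + B)²*0)² = (107 - 27*(2 + 2)²*0)² = (107 - 27*4²*0)² = (107 - 432*0)² = (107 - 27*0)² = (107 + 0)² = 107² = 11449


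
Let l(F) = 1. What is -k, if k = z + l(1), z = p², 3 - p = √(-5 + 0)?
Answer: -5 + 6*I*√5 ≈ -5.0 + 13.416*I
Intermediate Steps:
p = 3 - I*√5 (p = 3 - √(-5 + 0) = 3 - √(-5) = 3 - I*√5 ≈ 3.0 - 2.2361*I)
z = (3 - I*√5)² ≈ 4.0 - 13.416*I
k = 1 + (3 - I*√5)² (k = (3 - I*√5)² + 1 = 1 + (3 - I*√5)² ≈ 5.0 - 13.416*I)
-k = -(5 - 6*I*√5) = -5 + 6*I*√5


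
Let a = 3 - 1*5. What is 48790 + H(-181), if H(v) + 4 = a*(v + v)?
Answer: 49510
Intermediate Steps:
a = -2 (a = 3 - 5 = -2)
H(v) = -4 - 4*v (H(v) = -4 - 2*(v + v) = -4 - 4*v)
48790 + H(-181) = 48790 + (-4 - 4*(-181)) = 48790 + (-4 + 724) = 48790 + 720 = 49510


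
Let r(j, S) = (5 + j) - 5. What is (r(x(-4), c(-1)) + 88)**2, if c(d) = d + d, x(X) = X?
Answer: 7056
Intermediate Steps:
c(d) = 2*d
r(j, S) = j
(r(x(-4), c(-1)) + 88)**2 = (-4 + 88)**2 = 84**2 = 7056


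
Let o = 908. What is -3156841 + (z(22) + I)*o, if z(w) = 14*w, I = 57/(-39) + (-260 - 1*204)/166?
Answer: -3108644427/1079 ≈ -2.8810e+6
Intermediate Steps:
I = -4593/1079 (I = 57*(-1/39) + (-260 - 204)*(1/166) = -19/13 - 464*1/166 = -19/13 - 232/83 = -4593/1079 ≈ -4.2567)
-3156841 + (z(22) + I)*o = -3156841 + (14*22 - 4593/1079)*908 = -3156841 + (308 - 4593/1079)*908 = -3156841 + (327739/1079)*908 = -3156841 + 297587012/1079 = -3108644427/1079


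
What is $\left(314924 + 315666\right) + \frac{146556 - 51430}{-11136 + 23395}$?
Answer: $\frac{7730497936}{12259} \approx 6.306 \cdot 10^{5}$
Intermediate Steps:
$\left(314924 + 315666\right) + \frac{146556 - 51430}{-11136 + 23395} = 630590 + \frac{95126}{12259} = \frac{7730497936}{12259}$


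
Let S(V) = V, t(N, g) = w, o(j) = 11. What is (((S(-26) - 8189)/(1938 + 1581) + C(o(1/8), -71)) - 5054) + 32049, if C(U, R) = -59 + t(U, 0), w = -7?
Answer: 94754936/3519 ≈ 26927.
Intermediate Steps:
t(N, g) = -7
C(U, R) = -66 (C(U, R) = -59 - 7 = -66)
(((S(-26) - 8189)/(1938 + 1581) + C(o(1/8), -71)) - 5054) + 32049 = (((-26 - 8189)/(1938 + 1581) - 66) - 5054) + 32049 = ((-8215/3519 - 66) - 5054) + 32049 = (-240469/3519 - 5054) + 32049 = -18025495/3519 + 32049 = 94754936/3519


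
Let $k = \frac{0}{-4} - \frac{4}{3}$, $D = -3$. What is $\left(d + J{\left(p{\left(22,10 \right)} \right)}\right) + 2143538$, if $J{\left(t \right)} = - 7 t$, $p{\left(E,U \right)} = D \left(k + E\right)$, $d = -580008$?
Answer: $1563964$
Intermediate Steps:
$k = - \frac{4}{3}$ ($k = 0 \left(- \frac{1}{4}\right) - \frac{4}{3} = 0 - \frac{4}{3} = - \frac{4}{3} \approx -1.3333$)
$p{\left(E,U \right)} = 4 - 3 E$ ($p{\left(E,U \right)} = - 3 \left(- \frac{4}{3} + E\right) = 4 - 3 E$)
$\left(d + J{\left(p{\left(22,10 \right)} \right)}\right) + 2143538 = \left(-580008 - 7 \left(4 - 66\right)\right) + 2143538 = \left(-580008 - -434\right) + 2143538 = \left(-580008 + 434\right) + 2143538 = -579574 + 2143538 = 1563964$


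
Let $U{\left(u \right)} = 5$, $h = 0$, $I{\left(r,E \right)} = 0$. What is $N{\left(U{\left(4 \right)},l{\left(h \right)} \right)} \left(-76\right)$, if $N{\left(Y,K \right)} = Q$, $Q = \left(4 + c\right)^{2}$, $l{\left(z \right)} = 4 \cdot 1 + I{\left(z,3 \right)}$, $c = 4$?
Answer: $-4864$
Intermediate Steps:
$l{\left(z \right)} = 4$ ($l{\left(z \right)} = 4 \cdot 1 + 0 = 4 + 0 = 4$)
$Q = 64$ ($Q = \left(4 + 4\right)^{2} = 8^{2} = 64$)
$N{\left(Y,K \right)} = 64$
$N{\left(U{\left(4 \right)},l{\left(h \right)} \right)} \left(-76\right) = 64 \left(-76\right) = -4864$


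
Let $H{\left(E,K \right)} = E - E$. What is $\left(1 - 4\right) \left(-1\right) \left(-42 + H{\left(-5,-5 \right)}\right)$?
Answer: $-126$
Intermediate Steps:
$H{\left(E,K \right)} = 0$
$\left(1 - 4\right) \left(-1\right) \left(-42 + H{\left(-5,-5 \right)}\right) = \left(1 - 4\right) \left(-1\right) \left(-42 + 0\right) = \left(-3\right) \left(-1\right) \left(-42\right) = 3 \left(-42\right) = -126$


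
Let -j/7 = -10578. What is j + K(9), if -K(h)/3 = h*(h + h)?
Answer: 73560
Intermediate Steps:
j = 74046 (j = -7*(-10578) = 74046)
K(h) = -6*h² (K(h) = -3*h*(h + h) = -3*h*2*h = -6*h²)
j + K(9) = 74046 - 6*9² = 74046 - 6*81 = 74046 - 486 = 73560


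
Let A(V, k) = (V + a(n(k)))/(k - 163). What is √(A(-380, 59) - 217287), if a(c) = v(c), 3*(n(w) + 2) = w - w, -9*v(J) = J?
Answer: I*√1321951891/78 ≈ 466.14*I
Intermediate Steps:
v(J) = -J/9
n(w) = -2 (n(w) = -2 + (w - w)/3 = -2 + (⅓)*0 = -2 + 0 = -2)
a(c) = -c/9
A(V, k) = (2/9 + V)/(-163 + k) (A(V, k) = (V - ⅑*(-2))/(k - 163) = (V + 2/9)/(-163 + k) = (2/9 + V)/(-163 + k))
√(A(-380, 59) - 217287) = √((2/9 - 380)/(-163 + 59) - 217287) = √(-3418/9/(-104) - 217287) = √(-1/104*(-3418/9) - 217287) = √(1709/468 - 217287) = √(-101688607/468) = I*√1321951891/78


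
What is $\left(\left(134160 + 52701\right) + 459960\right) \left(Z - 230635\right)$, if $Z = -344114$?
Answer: $-371759722929$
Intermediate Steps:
$\left(\left(134160 + 52701\right) + 459960\right) \left(Z - 230635\right) = \left(\left(134160 + 52701\right) + 459960\right) \left(-344114 - 230635\right) = \left(186861 + 459960\right) \left(-574749\right) = 646821 \left(-574749\right) = -371759722929$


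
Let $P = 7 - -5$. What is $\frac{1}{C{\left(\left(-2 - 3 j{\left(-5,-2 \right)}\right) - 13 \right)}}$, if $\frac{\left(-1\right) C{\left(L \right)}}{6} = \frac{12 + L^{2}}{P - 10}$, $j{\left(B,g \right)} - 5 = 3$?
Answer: $- \frac{1}{4599} \approx -0.00021744$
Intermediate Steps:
$j{\left(B,g \right)} = 8$ ($j{\left(B,g \right)} = 5 + 3 = 8$)
$P = 12$ ($P = 7 + 5 = 12$)
$C{\left(L \right)} = -36 - 3 L^{2}$ ($C{\left(L \right)} = - 6 \frac{12 + L^{2}}{12 - 10} = - 6 \frac{12 + L^{2}}{2} = - 6 \left(12 + L^{2}\right) \frac{1}{2} = - 6 \left(6 + \frac{L^{2}}{2}\right) = -36 - 3 L^{2}$)
$\frac{1}{C{\left(\left(-2 - 3 j{\left(-5,-2 \right)}\right) - 13 \right)}} = \frac{1}{-36 - 3 \left(\left(-2 - 24\right) - 13\right)^{2}} = \frac{1}{-36 - 3 \left(-26 - 13\right)^{2}} = \frac{1}{-36 - 3 \left(-39\right)^{2}} = \frac{1}{-36 - 4563} = \frac{1}{-4599} = - \frac{1}{4599}$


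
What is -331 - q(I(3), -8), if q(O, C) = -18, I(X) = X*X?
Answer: -313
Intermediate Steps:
I(X) = X²
-331 - q(I(3), -8) = -331 - 1*(-18) = -331 + 18 = -313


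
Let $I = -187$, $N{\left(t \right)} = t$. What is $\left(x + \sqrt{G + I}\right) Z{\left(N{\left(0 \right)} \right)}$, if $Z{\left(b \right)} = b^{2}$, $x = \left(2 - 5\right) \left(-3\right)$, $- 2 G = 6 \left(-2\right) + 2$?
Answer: $0$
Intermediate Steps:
$G = 5$ ($G = - \frac{6 \left(-2\right) + 2}{2} = - \frac{-12 + 2}{2} = \left(- \frac{1}{2}\right) \left(-10\right) = 5$)
$x = 9$ ($x = \left(2 - 5\right) \left(-3\right) = \left(-3\right) \left(-3\right) = 9$)
$\left(x + \sqrt{G + I}\right) Z{\left(N{\left(0 \right)} \right)} = \left(9 + \sqrt{5 - 187}\right) 0^{2} = \left(9 + \sqrt{-182}\right) 0 = \left(9 + i \sqrt{182}\right) 0 = 0$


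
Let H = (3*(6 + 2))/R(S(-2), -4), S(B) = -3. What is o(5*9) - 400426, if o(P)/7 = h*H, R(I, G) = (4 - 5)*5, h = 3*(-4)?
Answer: -2000114/5 ≈ -4.0002e+5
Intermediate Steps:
h = -12
R(I, G) = -5 (R(I, G) = -1*5 = -5)
H = -24/5 (H = (3*(6 + 2))/(-5) = (3*8)*(-⅕) = 24*(-⅕) = -24/5 ≈ -4.8000)
o(P) = 2016/5 (o(P) = 7*(-12*(-24/5)) = 7*(288/5) = 2016/5)
o(5*9) - 400426 = 2016/5 - 400426 = -2000114/5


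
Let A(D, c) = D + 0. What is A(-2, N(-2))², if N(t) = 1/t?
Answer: 4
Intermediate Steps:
N(t) = 1/t
A(D, c) = D
A(-2, N(-2))² = (-2)² = 4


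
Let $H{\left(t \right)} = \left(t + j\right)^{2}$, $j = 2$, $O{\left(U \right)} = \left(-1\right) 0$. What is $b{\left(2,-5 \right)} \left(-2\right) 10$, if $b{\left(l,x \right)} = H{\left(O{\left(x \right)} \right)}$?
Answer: $-80$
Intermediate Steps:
$O{\left(U \right)} = 0$
$H{\left(t \right)} = \left(2 + t\right)^{2}$ ($H{\left(t \right)} = \left(t + 2\right)^{2} = \left(2 + t\right)^{2}$)
$b{\left(l,x \right)} = 4$ ($b{\left(l,x \right)} = \left(2 + 0\right)^{2} = 2^{2} = 4$)
$b{\left(2,-5 \right)} \left(-2\right) 10 = 4 \left(-2\right) 10 = \left(-8\right) 10 = -80$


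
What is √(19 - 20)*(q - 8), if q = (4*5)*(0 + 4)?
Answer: 72*I ≈ 72.0*I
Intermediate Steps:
q = 80 (q = 20*4 = 80)
√(19 - 20)*(q - 8) = √(19 - 20)*(80 - 8) = √(-1)*72 = I*72 = 72*I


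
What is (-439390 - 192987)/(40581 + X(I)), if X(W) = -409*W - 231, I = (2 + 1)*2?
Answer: -632377/37896 ≈ -16.687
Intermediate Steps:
I = 6 (I = 3*2 = 6)
X(W) = -231 - 409*W
(-439390 - 192987)/(40581 + X(I)) = (-439390 - 192987)/(40581 + (-231 - 409*6)) = -632377/(40581 + (-231 - 2454)) = -632377/(40581 - 2685) = -632377/37896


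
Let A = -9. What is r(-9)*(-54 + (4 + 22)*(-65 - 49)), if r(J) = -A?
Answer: -27162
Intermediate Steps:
r(J) = 9 (r(J) = -1*(-9) = 9)
r(-9)*(-54 + (4 + 22)*(-65 - 49)) = 9*(-54 + (4 + 22)*(-65 - 49)) = 9*(-54 + 26*(-114)) = 9*(-54 - 2964) = 9*(-3018) = -27162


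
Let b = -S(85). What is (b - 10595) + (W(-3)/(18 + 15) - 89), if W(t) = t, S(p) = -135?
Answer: -116040/11 ≈ -10549.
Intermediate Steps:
b = 135 (b = -1*(-135) = 135)
(b - 10595) + (W(-3)/(18 + 15) - 89) = (135 - 10595) + (-3/(18 + 15) - 89) = -10460 + (-3/33 - 89) = -10460 + ((1/33)*(-3) - 89) = -10460 + (-1/11 - 89) = -10460 - 980/11 = -116040/11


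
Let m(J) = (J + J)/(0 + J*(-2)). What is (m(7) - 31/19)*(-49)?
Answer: 2450/19 ≈ 128.95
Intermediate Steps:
m(J) = -1 (m(J) = (2*J)/(0 - 2*J) = (2*J)/((-2*J)) = (2*J)*(-1/(2*J)) = -1)
(m(7) - 31/19)*(-49) = (-1 - 31/19)*(-49) = -50/19*(-49) = 2450/19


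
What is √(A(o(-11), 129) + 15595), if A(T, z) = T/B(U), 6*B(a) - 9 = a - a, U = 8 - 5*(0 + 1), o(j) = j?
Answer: √140289/3 ≈ 124.85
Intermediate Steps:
U = 3 (U = 8 - 5 = 3)
B(a) = 3/2 (B(a) = 3/2 + (a - a)/6 = 3/2 + (⅙)*0 = 3/2 + 0 = 3/2)
A(T, z) = 2*T/3 (A(T, z) = T/(3/2) = T*(⅔) = 2*T/3)
√(A(o(-11), 129) + 15595) = √((⅔)*(-11) + 15595) = √(-22/3 + 15595) = √(46763/3) = √140289/3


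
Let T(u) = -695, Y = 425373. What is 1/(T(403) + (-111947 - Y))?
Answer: -1/538015 ≈ -1.8587e-6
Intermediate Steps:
1/(T(403) + (-111947 - Y)) = 1/(-695 + (-111947 - 1*425373)) = 1/(-695 + (-111947 - 425373)) = 1/(-695 - 537320) = 1/(-538015) = -1/538015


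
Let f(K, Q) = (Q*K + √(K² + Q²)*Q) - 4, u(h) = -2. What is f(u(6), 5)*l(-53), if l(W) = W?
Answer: 742 - 265*√29 ≈ -685.07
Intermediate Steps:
f(K, Q) = -4 + K*Q + Q*√(K² + Q²) (f(K, Q) = (K*Q + Q*√(K² + Q²)) - 4 = -4 + K*Q + Q*√(K² + Q²))
f(u(6), 5)*l(-53) = (-4 - 2*5 + 5*√((-2)² + 5²))*(-53) = (-4 - 10 + 5*√(4 + 25))*(-53) = (-4 - 10 + 5*√29)*(-53) = (-14 + 5*√29)*(-53) = 742 - 265*√29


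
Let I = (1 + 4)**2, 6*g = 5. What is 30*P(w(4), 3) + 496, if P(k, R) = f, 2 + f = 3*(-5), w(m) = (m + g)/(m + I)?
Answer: -14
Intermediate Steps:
g = 5/6 (g = (1/6)*5 = 5/6 ≈ 0.83333)
I = 25 (I = 5**2 = 25)
w(m) = (5/6 + m)/(25 + m) (w(m) = (m + 5/6)/(m + 25) = (5/6 + m)/(25 + m))
f = -17 (f = -2 + 3*(-5) = -2 - 15 = -17)
P(k, R) = -17
30*P(w(4), 3) + 496 = 30*(-17) + 496 = -510 + 496 = -14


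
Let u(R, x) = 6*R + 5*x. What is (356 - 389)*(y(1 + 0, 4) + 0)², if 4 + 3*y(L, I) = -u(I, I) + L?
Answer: -24299/3 ≈ -8099.7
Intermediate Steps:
u(R, x) = 5*x + 6*R
y(L, I) = -4/3 - 11*I/3 + L/3 (y(L, I) = -4/3 + (-(5*I + 6*I) + L)/3 = -4/3 + (-11*I + L)/3 = -4/3 + (L - 11*I)/3 = -4/3 + (-11*I/3 + L/3) = -4/3 - 11*I/3 + L/3)
(356 - 389)*(y(1 + 0, 4) + 0)² = (356 - 389)*((-4/3 - 11/3*4 + (1 + 0)/3) + 0)² = -33*((-4/3 - 44/3 + (⅓)*1) + 0)² = -33*((-4/3 - 44/3 + ⅓) + 0)² = -33*(-47/3 + 0)² = -33*(-47/3)² = -33*2209/9 = -24299/3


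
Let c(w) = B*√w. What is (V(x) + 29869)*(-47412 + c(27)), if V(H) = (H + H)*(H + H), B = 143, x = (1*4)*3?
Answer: -1443458340 + 13060905*√3 ≈ -1.4208e+9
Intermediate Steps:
x = 12 (x = 4*3 = 12)
V(H) = 4*H² (V(H) = (2*H)*(2*H) = 4*H²)
c(w) = 143*√w
(V(x) + 29869)*(-47412 + c(27)) = (4*12² + 29869)*(-47412 + 143*√27) = (4*144 + 29869)*(-47412 + 143*(3*√3)) = (576 + 29869)*(-47412 + 429*√3) = 30445*(-47412 + 429*√3) = -1443458340 + 13060905*√3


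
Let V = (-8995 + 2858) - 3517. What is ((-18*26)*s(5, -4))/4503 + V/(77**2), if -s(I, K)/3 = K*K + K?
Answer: 18806610/8899429 ≈ 2.1132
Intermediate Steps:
s(I, K) = -3*K - 3*K**2 (s(I, K) = -3*(K*K + K) = -3*(K**2 + K) = -3*(K + K**2) = -3*K - 3*K**2)
V = -9654 (V = -6137 - 3517 = -9654)
((-18*26)*s(5, -4))/4503 + V/(77**2) = ((-18*26)*(-3*(-4)*(1 - 4)))/4503 - 9654/(77**2) = -(-1404)*(-4)*(-3)*(1/4503) - 9654/5929 = -468*(-36)*(1/4503) - 9654*1/5929 = 16848*(1/4503) - 9654/5929 = 5616/1501 - 9654/5929 = 18806610/8899429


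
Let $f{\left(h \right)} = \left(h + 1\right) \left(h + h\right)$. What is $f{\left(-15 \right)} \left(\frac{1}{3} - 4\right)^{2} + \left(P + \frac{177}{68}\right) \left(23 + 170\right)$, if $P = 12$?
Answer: $\frac{1726867}{204} \approx 8465.0$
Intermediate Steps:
$f{\left(h \right)} = 2 h \left(1 + h\right)$ ($f{\left(h \right)} = \left(1 + h\right) 2 h = 2 h \left(1 + h\right)$)
$f{\left(-15 \right)} \left(\frac{1}{3} - 4\right)^{2} + \left(P + \frac{177}{68}\right) \left(23 + 170\right) = 2 \left(-15\right) \left(1 - 15\right) \left(\frac{1}{3} - 4\right)^{2} + \left(12 + \frac{177}{68}\right) \left(23 + 170\right) = 2 \left(-15\right) \left(-14\right) \left(\frac{1}{3} - 4\right)^{2} + \left(12 + 177 \cdot \frac{1}{68}\right) 193 = 420 \left(- \frac{11}{3}\right)^{2} + \left(12 + \frac{177}{68}\right) 193 = 420 \cdot \frac{121}{9} + \frac{993}{68} \cdot 193 = \frac{16940}{3} + \frac{191649}{68} = \frac{1726867}{204}$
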